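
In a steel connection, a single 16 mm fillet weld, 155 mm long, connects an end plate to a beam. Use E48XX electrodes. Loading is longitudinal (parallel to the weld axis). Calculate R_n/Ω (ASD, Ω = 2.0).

E48XX → F_EXX = 480 MPa.
Effective throat t_e = 0.707 × 16 = 11.31 mm.
Total length L = 155 mm; A_we = 11.31 × 155 = 1753 mm².
F_nw = 0.6 F_EXX = 0.6 × 480 = 288 MPa.
R_n = 288 × 1753 × 10⁻³ = 505 kN; R_n/Ω = 505/2.0 = 252.5 kN.

R_n/Ω ≈ 252 kN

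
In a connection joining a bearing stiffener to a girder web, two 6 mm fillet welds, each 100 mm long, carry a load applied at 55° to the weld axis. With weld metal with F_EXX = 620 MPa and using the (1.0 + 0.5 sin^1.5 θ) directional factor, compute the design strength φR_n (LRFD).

φR_n ≈ 324 kN

t_e = 0.707 × 6 = 4.242 mm; A_we = 4.242 × 200 = 848.4 mm².
Directional factor: 1.0 + 0.5 sin^1.5(55°) = 1.371.
F_nw = 0.6 × 620 × 1.371 = 509.9 MPa.
φR_n = 0.75 × 509.9 × 848.4 × 10⁻³ = 324.4 kN.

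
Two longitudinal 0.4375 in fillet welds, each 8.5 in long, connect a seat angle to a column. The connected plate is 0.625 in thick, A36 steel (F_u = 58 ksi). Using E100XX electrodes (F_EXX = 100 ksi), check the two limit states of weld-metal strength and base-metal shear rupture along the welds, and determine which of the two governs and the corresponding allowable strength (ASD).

t_e = 0.707 × 0.4375 = 0.3093 in; L = 17 in.
Weld metal: R_n/Ω = (1/2.0) × 0.6 × 100 × 0.3093 × 17 = 157.7 kip.
Base metal (shear rupture): R_n/Ω = (1/2.0) × 0.6 × 58 × 0.625 × 17 = 184.9 kip.
Governing: weld metal.

R_n/Ω ≈ 158 kip (weld metal governs)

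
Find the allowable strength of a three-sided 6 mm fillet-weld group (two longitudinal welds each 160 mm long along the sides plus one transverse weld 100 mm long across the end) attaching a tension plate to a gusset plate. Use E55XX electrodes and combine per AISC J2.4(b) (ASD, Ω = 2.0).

E55XX → F_EXX = 550 MPa.
t_e = 0.707 × 6 = 4.242 mm.
R_nwl = 0.6 × 550 × 4.242 × 320 × 10⁻³ = 448 kN (longitudinal, 2 welds).
R_nwt = 0.6 × 550 × 4.242 × 100 × 10⁻³ = 140 kN (transverse, base value).
(i) R_nwl + R_nwt = 587.9 kN; (ii) 0.85 R_nwl + 1.5 R_nwt = 590.7 kN.
R_n = max = 590.7 kN [governs: (ii)]; R_n/Ω = 295.4 kN.

R_n/Ω ≈ 295 kN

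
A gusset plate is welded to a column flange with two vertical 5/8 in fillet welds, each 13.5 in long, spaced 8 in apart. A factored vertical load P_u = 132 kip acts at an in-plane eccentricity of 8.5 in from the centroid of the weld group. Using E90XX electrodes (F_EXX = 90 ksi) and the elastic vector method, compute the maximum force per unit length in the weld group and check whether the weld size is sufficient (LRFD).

Total weld length L_w = 27 in. Treat welds as unit-width lines.
Polar moment about centroid: J = 2[d³/12 + d(b/2)²] = 2[13.5³/12 + 13.5×4²] = 842.1 in³.
Direct shear f_v = P/L_w = 132 / 27 = 4.889 kip/in (vertical).
Torsion M = P·e = 132 × 8.5 = 1122 kip·in.
Critical point at (x, y) = (4, 6.75) from centroid. f_tx = M·y/J = 8.994 kip/in; f_ty = M·x/J = 5.33 kip/in.
Resultant f_max = √[f_tx² + (f_v + f_ty)²] = √[8.994² + (4.889 + 5.33)²] = 13.61 kip/in.
Capacity per unit length: φr_n = 0.75 × 0.6 × 90 × (0.707 × 0.625) = 17.9 kip/in.
13.61 ≤ 17.9 → adequate.

f_max ≈ 13.6 kip/in; adequate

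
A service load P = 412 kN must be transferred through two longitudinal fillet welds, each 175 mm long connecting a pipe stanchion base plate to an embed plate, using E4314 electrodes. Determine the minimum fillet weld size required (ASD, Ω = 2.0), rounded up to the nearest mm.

w = 13 mm

E43XX → F_EXX = 430 MPa.
Total weld length L = 350 mm.
Required throat t_e = P × Ω / (0.6 F_EXX × L) = 412 × 2.0 / (0.6 × 430 × 350 × 10⁻³) = 9.125 mm.
Required leg w = t_e / 0.707 = 12.91 mm → use 13 mm.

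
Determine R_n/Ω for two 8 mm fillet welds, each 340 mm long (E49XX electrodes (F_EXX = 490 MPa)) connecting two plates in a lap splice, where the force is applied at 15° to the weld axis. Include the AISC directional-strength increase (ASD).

R_n/Ω ≈ 603 kN

t_e = 0.707 × 8 = 5.656 mm; A_we = 5.656 × 680 = 3846 mm².
Directional factor: 1.0 + 0.5 sin^1.5(15°) = 1.066.
F_nw = 0.6 × 490 × 1.066 = 313.4 MPa.
R_n/Ω = (313.4 × 3846) / 2.0 × 10⁻³ = 602.6 kN.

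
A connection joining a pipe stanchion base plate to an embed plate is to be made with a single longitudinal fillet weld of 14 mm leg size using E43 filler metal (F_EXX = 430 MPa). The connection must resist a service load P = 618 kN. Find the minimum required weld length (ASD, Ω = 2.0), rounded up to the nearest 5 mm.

L = 485 mm

Throat t_e = 0.707 × 14 = 9.898 mm.
r_n/Ω = (0.6 × 430 × 9.898) / 2.0 = 1277 N/mm = 1.277 kN/mm.
L_req = P / (r_n/Ω) = 618 / 1.277 = 484 mm total.
Round up → use L = 485 mm.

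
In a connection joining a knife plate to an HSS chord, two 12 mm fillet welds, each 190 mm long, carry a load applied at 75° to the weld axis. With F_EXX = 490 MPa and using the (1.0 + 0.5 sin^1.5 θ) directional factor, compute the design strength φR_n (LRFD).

t_e = 0.707 × 12 = 8.484 mm; A_we = 8.484 × 380 = 3224 mm².
Directional factor: 1.0 + 0.5 sin^1.5(75°) = 1.475.
F_nw = 0.6 × 490 × 1.475 = 433.6 MPa.
φR_n = 0.75 × 433.6 × 3224 × 10⁻³ = 1048 kN.

φR_n ≈ 1050 kN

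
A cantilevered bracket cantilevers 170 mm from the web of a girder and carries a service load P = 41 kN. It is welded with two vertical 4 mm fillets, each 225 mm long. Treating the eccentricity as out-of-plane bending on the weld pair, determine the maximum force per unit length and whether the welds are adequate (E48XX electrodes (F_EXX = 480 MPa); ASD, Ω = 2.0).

f_max ≈ 423 N/mm; NOT adequate

L_w = 2 × 225 = 450 mm; section modulus (unit throat) S = 2 × L²/6 = 16880 mm².
Direct shear f_v = P/L_w = 41×10³/450 = 91.11 N/mm.
Moment M = P × e = 41×10³ × 170 = 6970000 N·mm; bending f_b = M/S = 413 N/mm.
f_max = √(f_v² + f_b²) = √(91.11² + 413²) = 423 N/mm.
r_n/Ω = (1/2.0) × 0.6 × 480 × (0.707 × 4) = 407.2 N/mm → NOT adequate.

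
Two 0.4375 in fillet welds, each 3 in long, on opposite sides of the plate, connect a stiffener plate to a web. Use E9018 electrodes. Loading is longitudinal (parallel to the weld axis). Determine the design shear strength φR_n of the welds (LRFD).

φR_n ≈ 75.2 kips

E90XX → F_EXX = 90 ksi.
Effective throat t_e = 0.707 × 0.4375 = 0.3093 in.
Total length L = 6 in; A_we = 0.3093 × 6 = 1.856 in².
F_nw = 0.6 F_EXX = 0.6 × 90 = 54 ksi.
φR_n = 0.75 × 54 × 1.856 = 75.16 kips.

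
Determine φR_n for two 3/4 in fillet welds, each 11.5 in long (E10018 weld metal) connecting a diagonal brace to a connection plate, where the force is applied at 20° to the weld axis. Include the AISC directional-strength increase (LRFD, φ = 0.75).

E100XX → F_EXX = 100 ksi.
t_e = 0.707 × 0.75 = 0.5302 in; A_we = 0.5302 × 23 = 12.2 in².
Directional factor: 1.0 + 0.5 sin^1.5(20°) = 1.1.
F_nw = 0.6 × 100 × 1.1 = 66 ksi.
φR_n = 0.75 × 66 × 12.2 = 603.7 kips.

φR_n ≈ 604 kips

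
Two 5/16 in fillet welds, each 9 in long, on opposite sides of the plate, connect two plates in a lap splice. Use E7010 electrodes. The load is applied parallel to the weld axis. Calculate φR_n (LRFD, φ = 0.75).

E70XX → F_EXX = 70 ksi.
Effective throat t_e = 0.707 × 0.3125 = 0.2209 in.
Total length L = 18 in; A_we = 0.2209 × 18 = 3.977 in².
F_nw = 0.6 F_EXX = 0.6 × 70 = 42 ksi.
φR_n = 0.75 × 42 × 3.977 = 125.3 kips.

φR_n ≈ 125 kips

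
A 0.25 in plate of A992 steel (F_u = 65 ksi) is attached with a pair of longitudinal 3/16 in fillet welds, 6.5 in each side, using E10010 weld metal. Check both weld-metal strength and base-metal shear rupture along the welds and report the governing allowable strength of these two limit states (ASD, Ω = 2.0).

R_n/Ω ≈ 51.7 kips (weld metal governs)

E100XX → F_EXX = 100 ksi.
t_e = 0.707 × 0.1875 = 0.1326 in; L = 13 in.
Weld metal: R_n/Ω = (1/2.0) × 0.6 × 100 × 0.1326 × 13 = 51.7 kips.
Base metal (shear rupture): R_n/Ω = (1/2.0) × 0.6 × 65 × 0.25 × 13 = 63.38 kips.
Governing: weld metal.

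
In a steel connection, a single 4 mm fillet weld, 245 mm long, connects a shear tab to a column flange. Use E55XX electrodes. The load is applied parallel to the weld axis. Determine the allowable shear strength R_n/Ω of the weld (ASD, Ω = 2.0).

E55XX → F_EXX = 550 MPa.
Effective throat t_e = 0.707 × 4 = 2.828 mm.
Total length L = 245 mm; A_we = 2.828 × 245 = 692.9 mm².
F_nw = 0.6 F_EXX = 0.6 × 550 = 330 MPa.
R_n = 330 × 692.9 × 10⁻³ = 228.6 kN; R_n/Ω = 228.6/2.0 = 114.3 kN.

R_n/Ω ≈ 114 kN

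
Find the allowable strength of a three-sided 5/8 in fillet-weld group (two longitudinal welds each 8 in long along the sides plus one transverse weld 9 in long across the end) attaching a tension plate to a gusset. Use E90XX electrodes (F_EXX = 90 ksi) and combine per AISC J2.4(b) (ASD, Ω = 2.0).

t_e = 0.707 × 0.625 = 0.4419 in.
R_nwl = 0.6 × 90 × 0.4419 × 16 = 381.8 kips (longitudinal, 2 welds).
R_nwt = 0.6 × 90 × 0.4419 × 9 = 214.8 kips (transverse, base value).
(i) R_nwl + R_nwt = 596.5 kips; (ii) 0.85 R_nwl + 1.5 R_nwt = 646.6 kips.
R_n = max = 646.6 kips [governs: (ii)]; R_n/Ω = 323.3 kips.

R_n/Ω ≈ 323 kips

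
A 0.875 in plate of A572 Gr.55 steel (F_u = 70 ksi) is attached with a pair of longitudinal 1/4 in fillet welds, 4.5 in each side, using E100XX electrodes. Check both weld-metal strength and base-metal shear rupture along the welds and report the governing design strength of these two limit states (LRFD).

φR_n ≈ 71.6 kip (weld metal governs)

E100XX → F_EXX = 100 ksi.
t_e = 0.707 × 0.25 = 0.1767 in; L = 9 in.
Weld metal: φR_n = 0.75 × 0.6 × 100 × 0.1767 × 9 = 71.58 kip.
Base metal (shear rupture): φR_n = 0.75 × 0.6 × 70 × 0.875 × 9 = 248.1 kip.
Governing: weld metal.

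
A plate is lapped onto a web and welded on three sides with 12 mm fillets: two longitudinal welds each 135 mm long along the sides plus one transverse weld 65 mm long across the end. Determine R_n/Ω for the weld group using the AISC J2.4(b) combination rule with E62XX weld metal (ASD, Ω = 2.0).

R_n/Ω ≈ 529 kN

E62XX → F_EXX = 620 MPa.
t_e = 0.707 × 12 = 8.484 mm.
R_nwl = 0.6 × 620 × 8.484 × 270 × 10⁻³ = 852.1 kN (longitudinal, 2 welds).
R_nwt = 0.6 × 620 × 8.484 × 65 × 10⁻³ = 205.1 kN (transverse, base value).
(i) R_nwl + R_nwt = 1057 kN; (ii) 0.85 R_nwl + 1.5 R_nwt = 1032 kN.
R_n = max = 1057 kN [governs: (i)]; R_n/Ω = 528.6 kN.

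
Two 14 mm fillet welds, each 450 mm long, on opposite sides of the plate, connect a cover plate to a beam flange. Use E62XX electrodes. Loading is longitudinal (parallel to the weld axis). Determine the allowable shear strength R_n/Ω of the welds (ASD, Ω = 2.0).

R_n/Ω ≈ 1660 kN

E62XX → F_EXX = 620 MPa.
Effective throat t_e = 0.707 × 14 = 9.898 mm.
Total length L = 900 mm; A_we = 9.898 × 900 = 8908 mm².
F_nw = 0.6 F_EXX = 0.6 × 620 = 372 MPa.
R_n = 372 × 8908 × 10⁻³ = 3314 kN; R_n/Ω = 3314/2.0 = 1657 kN.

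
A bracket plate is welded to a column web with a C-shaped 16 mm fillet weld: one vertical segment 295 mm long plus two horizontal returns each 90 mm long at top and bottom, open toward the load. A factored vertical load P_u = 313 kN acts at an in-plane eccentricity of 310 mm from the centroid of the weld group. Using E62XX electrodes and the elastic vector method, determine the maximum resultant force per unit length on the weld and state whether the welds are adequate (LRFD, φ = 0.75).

E62XX → F_EXX = 620 MPa.
Total weld length L_w = 475 mm. Treat welds as unit-width lines.
Centroid: x̄ = 2×90×45 / 475 = 17.05 mm from the vertical weld.
Polar moment about centroid: J = I_x + I_y = [295³/12 + 2×90×147.5²] + [295×17.05² + 2(90³/12 + 90×27.95²)] = 6403000 mm³.
Direct shear f_v = P/L_w = 313×10³ / 475 = 658.9 N/mm (vertical).
Torsion M = P·e = 313×10³ × 310 = 97030000 N·mm.
Critical point at (x, y) = (72.95, 147.5) from centroid. f_tx = M·y/J = 2235 N/mm; f_ty = M·x/J = 1105 N/mm.
Resultant f_max = √[f_tx² + (f_v + f_ty)²] = √[2235² + (658.9 + 1105)²] = 2848 N/mm.
Capacity per unit length: φr_n = 0.75 × 0.6 × 620 × (0.707 × 16) = 3156 N/mm.
2848 ≤ 3156 → adequate.

f_max ≈ 2850 N/mm; adequate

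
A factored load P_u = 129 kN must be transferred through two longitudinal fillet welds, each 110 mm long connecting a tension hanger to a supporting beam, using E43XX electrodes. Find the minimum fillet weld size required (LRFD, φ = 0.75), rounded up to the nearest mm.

w = 5 mm

E43XX → F_EXX = 430 MPa.
Total weld length L = 220 mm.
Required throat t_e = P_u / (φ × 0.6 F_EXX × L) = 129 / (0.75 × 0.6 × 430 × 220 × 10⁻³) = 3.03 mm.
Required leg w = t_e / 0.707 = 4.286 mm → use 5 mm.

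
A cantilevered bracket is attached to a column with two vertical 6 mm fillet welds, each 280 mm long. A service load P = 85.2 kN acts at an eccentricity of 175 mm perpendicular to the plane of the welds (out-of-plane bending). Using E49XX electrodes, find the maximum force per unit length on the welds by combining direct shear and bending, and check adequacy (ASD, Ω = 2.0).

E49XX → F_EXX = 490 MPa.
L_w = 2 × 280 = 560 mm; section modulus (unit throat) S = 2 × L²/6 = 26130 mm².
Direct shear f_v = P/L_w = 85.2×10³/560 = 152.1 N/mm.
Moment M = P × e = 85.2×10³ × 175 = 14910000 N·mm; bending f_b = M/S = 570.5 N/mm.
f_max = √(f_v² + f_b²) = √(152.1² + 570.5²) = 590.5 N/mm.
r_n/Ω = (1/2.0) × 0.6 × 490 × (0.707 × 6) = 623.6 N/mm → adequate.

f_max ≈ 590 N/mm; adequate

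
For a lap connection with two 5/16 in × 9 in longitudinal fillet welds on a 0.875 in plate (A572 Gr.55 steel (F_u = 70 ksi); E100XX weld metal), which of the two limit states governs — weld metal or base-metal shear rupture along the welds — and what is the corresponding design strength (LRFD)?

E100XX → F_EXX = 100 ksi.
t_e = 0.707 × 0.3125 = 0.2209 in; L = 18 in.
Weld metal: φR_n = 0.75 × 0.6 × 100 × 0.2209 × 18 = 179 kip.
Base metal (shear rupture): φR_n = 0.75 × 0.6 × 70 × 0.875 × 18 = 496.1 kip.
Governing: weld metal.

φR_n ≈ 179 kip (weld metal governs)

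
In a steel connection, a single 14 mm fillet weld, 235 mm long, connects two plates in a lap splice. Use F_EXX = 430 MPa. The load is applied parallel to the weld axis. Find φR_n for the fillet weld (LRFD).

φR_n ≈ 450 kN

Effective throat t_e = 0.707 × 14 = 9.898 mm.
Total length L = 235 mm; A_we = 9.898 × 235 = 2326 mm².
F_nw = 0.6 F_EXX = 0.6 × 430 = 258 MPa.
φR_n = 0.75 × 258 × 2326 × 10⁻³ = 450.1 kN.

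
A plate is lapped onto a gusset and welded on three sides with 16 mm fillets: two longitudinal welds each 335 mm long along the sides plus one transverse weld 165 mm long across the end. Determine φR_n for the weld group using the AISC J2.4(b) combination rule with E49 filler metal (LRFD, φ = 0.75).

φR_n ≈ 2080 kN

E49XX → F_EXX = 490 MPa.
t_e = 0.707 × 16 = 11.31 mm.
R_nwl = 0.6 × 490 × 11.31 × 670 × 10⁻³ = 2228 kN (longitudinal, 2 welds).
R_nwt = 0.6 × 490 × 11.31 × 165 × 10⁻³ = 548.7 kN (transverse, base value).
(i) R_nwl + R_nwt = 2777 kN; (ii) 0.85 R_nwl + 1.5 R_nwt = 2717 kN.
R_n = max = 2777 kN [governs: (i)]; φR_n = 2083 kN.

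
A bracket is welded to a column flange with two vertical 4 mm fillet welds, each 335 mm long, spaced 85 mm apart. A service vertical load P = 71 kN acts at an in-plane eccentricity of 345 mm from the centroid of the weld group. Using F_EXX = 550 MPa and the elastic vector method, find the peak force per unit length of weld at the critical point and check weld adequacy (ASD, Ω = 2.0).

Total weld length L_w = 670 mm. Treat welds as unit-width lines.
Polar moment about centroid: J = 2[d³/12 + d(b/2)²] = 2[335³/12 + 335×42.5²] = 7476000 mm³.
Direct shear f_v = P/L_w = 71×10³ / 670 = 106 N/mm (vertical).
Torsion M = P·e = 71×10³ × 345 = 24495000 N·mm.
Critical point at (x, y) = (42.5, 167.5) from centroid. f_tx = M·y/J = 548.8 N/mm; f_ty = M·x/J = 139.2 N/mm.
Resultant f_max = √[f_tx² + (f_v + f_ty)²] = √[548.8² + (106 + 139.2)²] = 601.1 N/mm.
Capacity per unit length: r_n/Ω = (1/2.0) × 0.6 × 550 × (0.707 × 4) = 466.6 N/mm.
601.1 > 466.6 → NOT adequate.

f_max ≈ 601 N/mm; NOT adequate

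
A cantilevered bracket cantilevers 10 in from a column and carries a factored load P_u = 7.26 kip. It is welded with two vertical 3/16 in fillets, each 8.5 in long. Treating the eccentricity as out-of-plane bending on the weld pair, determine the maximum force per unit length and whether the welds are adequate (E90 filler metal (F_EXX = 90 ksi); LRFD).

L_w = 2 × 8.5 = 17 in; section modulus (unit throat) S = 2 × L²/6 = 24.08 in².
Direct shear f_v = P/L_w = 7.26/17 = 0.4271 kip/in.
Moment M = P × e = 7.26 × 10 = 72.6 kip·in; bending f_b = M/S = 3.015 kip/in.
f_max = √(f_v² + f_b²) = √(0.4271² + 3.015²) = 3.045 kip/in.
φr_n = 0.75 × 0.6 × 90 × (0.707 × 0.1875) = 5.369 kip/in → adequate.

f_max ≈ 3.04 kip/in; adequate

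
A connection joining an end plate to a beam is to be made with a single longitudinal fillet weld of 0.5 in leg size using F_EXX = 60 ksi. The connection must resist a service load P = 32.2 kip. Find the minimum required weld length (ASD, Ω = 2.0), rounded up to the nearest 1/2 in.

L = 5.5 in

Throat t_e = 0.707 × 0.5 = 0.3535 in.
r_n/Ω = (0.6 × 60 × 0.3535) / 2.0 = 6.363 kip/in.
L_req = P / (r_n/Ω) = 32.2 / 6.363 = 5.061 in total.
Round up → use L = 5.5 in.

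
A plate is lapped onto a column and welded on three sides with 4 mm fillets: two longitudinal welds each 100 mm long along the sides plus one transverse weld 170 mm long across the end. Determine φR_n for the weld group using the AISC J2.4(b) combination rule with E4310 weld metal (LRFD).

E43XX → F_EXX = 430 MPa.
t_e = 0.707 × 4 = 2.828 mm.
R_nwl = 0.6 × 430 × 2.828 × 200 × 10⁻³ = 145.9 kN (longitudinal, 2 welds).
R_nwt = 0.6 × 430 × 2.828 × 170 × 10⁻³ = 124 kN (transverse, base value).
(i) R_nwl + R_nwt = 270 kN; (ii) 0.85 R_nwl + 1.5 R_nwt = 310.1 kN.
R_n = max = 310.1 kN [governs: (ii)]; φR_n = 232.6 kN.

φR_n ≈ 233 kN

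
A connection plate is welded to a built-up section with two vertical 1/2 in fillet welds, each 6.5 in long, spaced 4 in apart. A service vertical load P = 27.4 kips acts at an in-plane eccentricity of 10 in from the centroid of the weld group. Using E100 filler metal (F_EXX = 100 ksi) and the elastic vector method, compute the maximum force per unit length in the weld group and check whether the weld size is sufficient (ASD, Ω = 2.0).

Total weld length L_w = 13 in. Treat welds as unit-width lines.
Polar moment about centroid: J = 2[d³/12 + d(b/2)²] = 2[6.5³/12 + 6.5×2²] = 97.77 in³.
Direct shear f_v = P/L_w = 27.4 / 13 = 2.108 kip/in (vertical).
Torsion M = P·e = 27.4 × 10 = 274 kip·in.
Critical point at (x, y) = (2, 3.25) from centroid. f_tx = M·y/J = 9.108 kip/in; f_ty = M·x/J = 5.605 kip/in.
Resultant f_max = √[f_tx² + (f_v + f_ty)²] = √[9.108² + (2.108 + 5.605)²] = 11.93 kip/in.
Capacity per unit length: r_n/Ω = (1/2.0) × 0.6 × 100 × (0.707 × 0.5) = 10.6 kip/in.
11.93 > 10.6 → NOT adequate.

f_max ≈ 11.9 kip/in; NOT adequate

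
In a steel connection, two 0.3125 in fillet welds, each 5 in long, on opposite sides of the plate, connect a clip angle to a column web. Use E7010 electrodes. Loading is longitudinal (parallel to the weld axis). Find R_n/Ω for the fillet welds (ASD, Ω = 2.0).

R_n/Ω ≈ 46.4 kip

E70XX → F_EXX = 70 ksi.
Effective throat t_e = 0.707 × 0.3125 = 0.2209 in.
Total length L = 10 in; A_we = 0.2209 × 10 = 2.209 in².
F_nw = 0.6 F_EXX = 0.6 × 70 = 42 ksi.
R_n = 42 × 2.209 = 92.79 kip; R_n/Ω = 92.79/2.0 = 46.4 kip.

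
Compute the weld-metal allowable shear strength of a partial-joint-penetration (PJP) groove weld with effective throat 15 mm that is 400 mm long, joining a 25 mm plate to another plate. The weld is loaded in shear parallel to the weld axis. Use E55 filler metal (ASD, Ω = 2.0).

E55XX → F_EXX = 550 MPa.
Effective throat (given) t_e = 15 mm.
A_we = 15 × 400 = 6000 mm².
F_nw = 0.6 F_EXX = 330 MPa.
R_n/Ω = (330 × 6000) / 2.0 × 10⁻³ = 990 kN.

R_n/Ω ≈ 990 kN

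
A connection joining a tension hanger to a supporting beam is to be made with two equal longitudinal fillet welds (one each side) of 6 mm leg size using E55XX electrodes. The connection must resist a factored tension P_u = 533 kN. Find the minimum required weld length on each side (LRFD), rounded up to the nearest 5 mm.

L = 255 mm on each side

E55XX → F_EXX = 550 MPa.
Throat t_e = 0.707 × 6 = 4.242 mm.
φr_n = 0.75 × 0.6 × 550 × 4.242 × 10⁻³ = 1.05 kN/mm.
L_req = P_u / φr_n = 533 / 1.05 = 507.7 mm total.
Per side: 507.7 / 2 = 253.8 mm.
Round up → use L = 255 mm on each side.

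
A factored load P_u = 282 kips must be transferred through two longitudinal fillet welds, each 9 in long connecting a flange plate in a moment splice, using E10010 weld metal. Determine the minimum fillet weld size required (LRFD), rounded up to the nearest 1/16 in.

E100XX → F_EXX = 100 ksi.
Total weld length L = 18 in.
Required throat t_e = P_u / (φ × 0.6 F_EXX × L) = 282 / (0.75 × 0.6 × 100 × 18) = 0.3481 in.
Required leg w = t_e / 0.707 = 0.4924 in → use 1/2 in.

w = 1/2 in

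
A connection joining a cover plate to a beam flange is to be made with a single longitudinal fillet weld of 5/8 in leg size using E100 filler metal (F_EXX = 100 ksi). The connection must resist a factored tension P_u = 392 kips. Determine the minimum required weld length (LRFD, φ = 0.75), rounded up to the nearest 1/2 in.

Throat t_e = 0.707 × 0.625 = 0.4419 in.
φr_n = 0.75 × 0.6 × 100 × 0.4419 = 19.88 kips/in.
L_req = P_u / φr_n = 392 / 19.88 = 19.71 in total.
Round up → use L = 20 in.

L = 20 in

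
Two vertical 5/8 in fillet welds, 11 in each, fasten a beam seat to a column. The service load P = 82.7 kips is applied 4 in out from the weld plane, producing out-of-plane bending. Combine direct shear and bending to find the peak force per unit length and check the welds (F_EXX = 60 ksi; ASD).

L_w = 2 × 11 = 22 in; section modulus (unit throat) S = 2 × L²/6 = 40.33 in².
Direct shear f_v = P/L_w = 82.7/22 = 3.759 kip/in.
Moment M = P × e = 82.7 × 4 = 330.8 kip·in; bending f_b = M/S = 8.202 kip/in.
f_max = √(f_v² + f_b²) = √(3.759² + 8.202²) = 9.022 kip/in.
r_n/Ω = (1/2.0) × 0.6 × 60 × (0.707 × 0.625) = 7.954 kip/in → NOT adequate.

f_max ≈ 9.02 kip/in; NOT adequate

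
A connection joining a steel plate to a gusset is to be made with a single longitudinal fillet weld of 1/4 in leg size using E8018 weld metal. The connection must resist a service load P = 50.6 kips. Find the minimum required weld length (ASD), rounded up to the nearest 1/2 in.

E80XX → F_EXX = 80 ksi.
Throat t_e = 0.707 × 0.25 = 0.1767 in.
r_n/Ω = (0.6 × 80 × 0.1767) / 2.0 = 4.242 kip/in.
L_req = P / (r_n/Ω) = 50.6 / 4.242 = 11.93 in total.
Round up → use L = 12 in.

L = 12 in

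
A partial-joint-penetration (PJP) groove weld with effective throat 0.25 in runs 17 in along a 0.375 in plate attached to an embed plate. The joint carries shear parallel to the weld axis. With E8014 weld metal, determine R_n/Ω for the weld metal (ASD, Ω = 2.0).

R_n/Ω ≈ 102 kips

E80XX → F_EXX = 80 ksi.
Effective throat (given) t_e = 0.25 in.
A_we = 0.25 × 17 = 4.25 in².
F_nw = 0.6 F_EXX = 48 ksi.
R_n/Ω = (48 × 4.25) / 2.0 = 102 kips.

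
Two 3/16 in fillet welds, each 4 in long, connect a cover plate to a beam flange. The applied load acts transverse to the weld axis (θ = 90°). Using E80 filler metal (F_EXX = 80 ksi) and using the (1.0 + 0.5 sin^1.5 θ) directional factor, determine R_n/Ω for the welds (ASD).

R_n/Ω ≈ 38.2 kips

t_e = 0.707 × 0.1875 = 0.1326 in; A_we = 0.1326 × 8 = 1.06 in².
Directional factor: 1.0 + 0.5 sin^1.5(90°) = 1.5.
F_nw = 0.6 × 80 × 1.5 = 72 ksi.
R_n/Ω = (72 × 1.06) / 2.0 = 38.18 kips.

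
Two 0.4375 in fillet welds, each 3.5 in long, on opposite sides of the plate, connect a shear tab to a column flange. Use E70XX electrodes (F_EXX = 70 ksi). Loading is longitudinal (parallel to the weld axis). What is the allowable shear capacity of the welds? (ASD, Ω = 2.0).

Effective throat t_e = 0.707 × 0.4375 = 0.3093 in.
Total length L = 7 in; A_we = 0.3093 × 7 = 2.165 in².
F_nw = 0.6 F_EXX = 0.6 × 70 = 42 ksi.
R_n = 42 × 2.165 = 90.94 kips; R_n/Ω = 90.94/2.0 = 45.47 kips.

R_n/Ω ≈ 45.5 kips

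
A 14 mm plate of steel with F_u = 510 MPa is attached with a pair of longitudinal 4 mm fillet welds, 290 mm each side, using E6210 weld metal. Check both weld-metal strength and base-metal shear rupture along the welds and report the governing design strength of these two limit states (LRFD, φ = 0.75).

E62XX → F_EXX = 620 MPa.
t_e = 0.707 × 4 = 2.828 mm; L = 580 mm.
Weld metal: φR_n = 0.75 × 0.6 × 620 × 2.828 × 580 × 10⁻³ = 457.6 kN.
Base metal (shear rupture): φR_n = 0.75 × 0.6 × 510 × 14 × 580 × 10⁻³ = 1864 kN.
Governing: weld metal.

φR_n ≈ 458 kN (weld metal governs)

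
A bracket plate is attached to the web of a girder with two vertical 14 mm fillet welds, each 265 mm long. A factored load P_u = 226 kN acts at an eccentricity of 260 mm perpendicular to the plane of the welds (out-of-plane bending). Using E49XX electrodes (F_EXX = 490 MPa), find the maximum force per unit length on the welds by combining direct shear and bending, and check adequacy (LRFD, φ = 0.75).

f_max ≈ 2550 N/mm; NOT adequate

L_w = 2 × 265 = 530 mm; section modulus (unit throat) S = 2 × L²/6 = 23410 mm².
Direct shear f_v = P/L_w = 226×10³/530 = 426.4 N/mm.
Moment M = P × e = 226×10³ × 260 = 58760000 N·mm; bending f_b = M/S = 2510 N/mm.
f_max = √(f_v² + f_b²) = √(426.4² + 2510²) = 2546 N/mm.
φr_n = 0.75 × 0.6 × 490 × (0.707 × 14) = 2183 N/mm → NOT adequate.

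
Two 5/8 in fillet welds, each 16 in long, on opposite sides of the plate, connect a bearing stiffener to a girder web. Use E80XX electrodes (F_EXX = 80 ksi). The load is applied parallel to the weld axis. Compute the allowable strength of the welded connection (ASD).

Effective throat t_e = 0.707 × 0.625 = 0.4419 in.
Total length L = 32 in; A_we = 0.4419 × 32 = 14.14 in².
F_nw = 0.6 F_EXX = 0.6 × 80 = 48 ksi.
R_n = 48 × 14.14 = 678.7 kips; R_n/Ω = 678.7/2.0 = 339.4 kips.

R_n/Ω ≈ 339 kips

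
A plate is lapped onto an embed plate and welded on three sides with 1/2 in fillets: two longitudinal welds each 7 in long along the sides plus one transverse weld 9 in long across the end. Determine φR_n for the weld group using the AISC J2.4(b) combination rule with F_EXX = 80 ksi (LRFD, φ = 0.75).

φR_n ≈ 323 kip

t_e = 0.707 × 0.5 = 0.3535 in.
R_nwl = 0.6 × 80 × 0.3535 × 14 = 237.6 kip (longitudinal, 2 welds).
R_nwt = 0.6 × 80 × 0.3535 × 9 = 152.7 kip (transverse, base value).
(i) R_nwl + R_nwt = 390.3 kip; (ii) 0.85 R_nwl + 1.5 R_nwt = 431 kip.
R_n = max = 431 kip [governs: (ii)]; φR_n = 323.2 kip.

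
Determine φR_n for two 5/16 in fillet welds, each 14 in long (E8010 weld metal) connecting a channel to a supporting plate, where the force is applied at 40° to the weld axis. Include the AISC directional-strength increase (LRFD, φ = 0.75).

φR_n ≈ 280 kip

E80XX → F_EXX = 80 ksi.
t_e = 0.707 × 0.3125 = 0.2209 in; A_we = 0.2209 × 28 = 6.186 in².
Directional factor: 1.0 + 0.5 sin^1.5(40°) = 1.258.
F_nw = 0.6 × 80 × 1.258 = 60.37 ksi.
φR_n = 0.75 × 60.37 × 6.186 = 280.1 kip.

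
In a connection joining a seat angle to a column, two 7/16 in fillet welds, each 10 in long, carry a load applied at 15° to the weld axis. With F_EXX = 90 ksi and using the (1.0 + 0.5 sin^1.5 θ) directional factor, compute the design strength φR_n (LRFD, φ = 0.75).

φR_n ≈ 267 kip

t_e = 0.707 × 0.4375 = 0.3093 in; A_we = 0.3093 × 20 = 6.186 in².
Directional factor: 1.0 + 0.5 sin^1.5(15°) = 1.066.
F_nw = 0.6 × 90 × 1.066 = 57.56 ksi.
φR_n = 0.75 × 57.56 × 6.186 = 267 kip.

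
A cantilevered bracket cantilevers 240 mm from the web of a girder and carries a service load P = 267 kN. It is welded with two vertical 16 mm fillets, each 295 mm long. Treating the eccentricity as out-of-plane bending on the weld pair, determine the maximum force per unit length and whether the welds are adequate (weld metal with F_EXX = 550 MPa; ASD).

L_w = 2 × 295 = 590 mm; section modulus (unit throat) S = 2 × L²/6 = 29010 mm².
Direct shear f_v = P/L_w = 267×10³/590 = 452.5 N/mm.
Moment M = P × e = 267×10³ × 240 = 64080000 N·mm; bending f_b = M/S = 2209 N/mm.
f_max = √(f_v² + f_b²) = √(452.5² + 2209²) = 2255 N/mm.
r_n/Ω = (1/2.0) × 0.6 × 550 × (0.707 × 16) = 1866 N/mm → NOT adequate.

f_max ≈ 2250 N/mm; NOT adequate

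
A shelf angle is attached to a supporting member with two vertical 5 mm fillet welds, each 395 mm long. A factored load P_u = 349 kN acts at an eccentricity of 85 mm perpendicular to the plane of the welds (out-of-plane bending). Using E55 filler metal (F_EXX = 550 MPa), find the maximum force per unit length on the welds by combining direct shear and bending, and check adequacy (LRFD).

L_w = 2 × 395 = 790 mm; section modulus (unit throat) S = 2 × L²/6 = 52010 mm².
Direct shear f_v = P/L_w = 349×10³/790 = 441.8 N/mm.
Moment M = P × e = 349×10³ × 85 = 29665000 N·mm; bending f_b = M/S = 570.4 N/mm.
f_max = √(f_v² + f_b²) = √(441.8² + 570.4²) = 721.5 N/mm.
φr_n = 0.75 × 0.6 × 550 × (0.707 × 5) = 874.9 N/mm → adequate.

f_max ≈ 721 N/mm; adequate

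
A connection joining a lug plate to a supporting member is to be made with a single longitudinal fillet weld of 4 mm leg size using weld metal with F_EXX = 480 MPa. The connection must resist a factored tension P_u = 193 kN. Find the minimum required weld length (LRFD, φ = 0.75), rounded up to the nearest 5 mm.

L = 320 mm

Throat t_e = 0.707 × 4 = 2.828 mm.
φr_n = 0.75 × 0.6 × 480 × 2.828 × 10⁻³ = 0.6108 kN/mm.
L_req = P_u / φr_n = 193 / 0.6108 = 316 mm total.
Round up → use L = 320 mm.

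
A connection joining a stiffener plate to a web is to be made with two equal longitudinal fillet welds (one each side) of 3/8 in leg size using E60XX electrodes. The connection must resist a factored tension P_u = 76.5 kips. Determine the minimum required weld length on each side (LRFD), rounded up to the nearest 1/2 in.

L = 5.5 in on each side

E60XX → F_EXX = 60 ksi.
Throat t_e = 0.707 × 0.375 = 0.2651 in.
φr_n = 0.75 × 0.6 × 60 × 0.2651 = 7.158 kips/in.
L_req = P_u / φr_n = 76.5 / 7.158 = 10.69 in total.
Per side: 10.69 / 2 = 5.343 in.
Round up → use L = 5.5 in on each side.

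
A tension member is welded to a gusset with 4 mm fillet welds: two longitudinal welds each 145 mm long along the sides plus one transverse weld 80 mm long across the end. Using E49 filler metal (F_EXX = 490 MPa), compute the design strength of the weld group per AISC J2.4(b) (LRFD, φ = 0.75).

φR_n ≈ 231 kN

t_e = 0.707 × 4 = 2.828 mm.
R_nwl = 0.6 × 490 × 2.828 × 290 × 10⁻³ = 241.1 kN (longitudinal, 2 welds).
R_nwt = 0.6 × 490 × 2.828 × 80 × 10⁻³ = 66.51 kN (transverse, base value).
(i) R_nwl + R_nwt = 307.6 kN; (ii) 0.85 R_nwl + 1.5 R_nwt = 304.7 kN.
R_n = max = 307.6 kN [governs: (i)]; φR_n = 230.7 kN.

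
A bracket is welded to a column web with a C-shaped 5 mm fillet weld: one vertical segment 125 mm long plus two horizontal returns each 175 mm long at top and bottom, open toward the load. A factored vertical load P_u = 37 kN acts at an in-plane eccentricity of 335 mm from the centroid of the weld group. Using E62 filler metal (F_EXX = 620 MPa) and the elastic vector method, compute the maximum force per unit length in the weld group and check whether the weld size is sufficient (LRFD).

f_max ≈ 572 N/mm; adequate

Total weld length L_w = 475 mm. Treat welds as unit-width lines.
Centroid: x̄ = 2×175×87.5 / 475 = 64.47 mm from the vertical weld.
Polar moment about centroid: J = I_x + I_y = [125³/12 + 2×175×62.5²] + [125×64.47² + 2(175³/12 + 175×23.03²)] = 3128000 mm³.
Direct shear f_v = P/L_w = 37×10³ / 475 = 77.89 N/mm (vertical).
Torsion M = P·e = 37×10³ × 335 = 12395000 N·mm.
Critical point at (x, y) = (110.5, 62.5) from centroid. f_tx = M·y/J = 247.6 N/mm; f_ty = M·x/J = 437.9 N/mm.
Resultant f_max = √[f_tx² + (f_v + f_ty)²] = √[247.6² + (77.89 + 437.9)²] = 572.2 N/mm.
Capacity per unit length: φr_n = 0.75 × 0.6 × 620 × (0.707 × 5) = 986.3 N/mm.
572.2 ≤ 986.3 → adequate.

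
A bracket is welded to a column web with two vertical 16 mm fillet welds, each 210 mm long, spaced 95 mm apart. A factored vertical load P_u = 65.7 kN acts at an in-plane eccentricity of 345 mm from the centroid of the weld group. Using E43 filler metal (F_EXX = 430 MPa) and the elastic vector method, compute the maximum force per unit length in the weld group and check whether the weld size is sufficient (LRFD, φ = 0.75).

f_max ≈ 1120 N/mm; adequate

Total weld length L_w = 420 mm. Treat welds as unit-width lines.
Polar moment about centroid: J = 2[d³/12 + d(b/2)²] = 2[210³/12 + 210×47.5²] = 2491000 mm³.
Direct shear f_v = P/L_w = 65.7×10³ / 420 = 156.4 N/mm (vertical).
Torsion M = P·e = 65.7×10³ × 345 = 22666000 N·mm.
Critical point at (x, y) = (47.5, 105) from centroid. f_tx = M·y/J = 955.4 N/mm; f_ty = M·x/J = 432.2 N/mm.
Resultant f_max = √[f_tx² + (f_v + f_ty)²] = √[955.4² + (156.4 + 432.2)²] = 1122 N/mm.
Capacity per unit length: φr_n = 0.75 × 0.6 × 430 × (0.707 × 16) = 2189 N/mm.
1122 ≤ 2189 → adequate.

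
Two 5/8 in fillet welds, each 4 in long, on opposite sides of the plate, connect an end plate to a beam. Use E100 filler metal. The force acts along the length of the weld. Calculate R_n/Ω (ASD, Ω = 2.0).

R_n/Ω ≈ 106 kip

E100XX → F_EXX = 100 ksi.
Effective throat t_e = 0.707 × 0.625 = 0.4419 in.
Total length L = 8 in; A_we = 0.4419 × 8 = 3.535 in².
F_nw = 0.6 F_EXX = 0.6 × 100 = 60 ksi.
R_n = 60 × 3.535 = 212.1 kip; R_n/Ω = 212.1/2.0 = 106 kip.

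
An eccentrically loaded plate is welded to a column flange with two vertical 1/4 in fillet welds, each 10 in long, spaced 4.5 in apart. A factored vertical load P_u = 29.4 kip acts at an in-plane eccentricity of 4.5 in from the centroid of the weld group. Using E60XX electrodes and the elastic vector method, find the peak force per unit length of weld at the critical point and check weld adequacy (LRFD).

E60XX → F_EXX = 60 ksi.
Total weld length L_w = 20 in. Treat welds as unit-width lines.
Polar moment about centroid: J = 2[d³/12 + d(b/2)²] = 2[10³/12 + 10×2.25²] = 267.9 in³.
Direct shear f_v = P/L_w = 29.4 / 20 = 1.47 kip/in (vertical).
Torsion M = P·e = 29.4 × 4.5 = 132.3 kip·in.
Critical point at (x, y) = (2.25, 5) from centroid. f_tx = M·y/J = 2.469 kip/in; f_ty = M·x/J = 1.111 kip/in.
Resultant f_max = √[f_tx² + (f_v + f_ty)²] = √[2.469² + (1.47 + 1.111)²] = 3.572 kip/in.
Capacity per unit length: φr_n = 0.75 × 0.6 × 60 × (0.707 × 0.25) = 4.772 kip/in.
3.572 ≤ 4.772 → adequate.

f_max ≈ 3.57 kip/in; adequate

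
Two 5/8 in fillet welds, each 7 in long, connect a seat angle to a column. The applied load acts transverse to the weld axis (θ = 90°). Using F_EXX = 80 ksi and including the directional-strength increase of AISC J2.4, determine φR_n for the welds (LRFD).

φR_n ≈ 334 kip

t_e = 0.707 × 0.625 = 0.4419 in; A_we = 0.4419 × 14 = 6.186 in².
Directional factor: 1.0 + 0.5 sin^1.5(90°) = 1.5.
F_nw = 0.6 × 80 × 1.5 = 72 ksi.
φR_n = 0.75 × 72 × 6.186 = 334.1 kip.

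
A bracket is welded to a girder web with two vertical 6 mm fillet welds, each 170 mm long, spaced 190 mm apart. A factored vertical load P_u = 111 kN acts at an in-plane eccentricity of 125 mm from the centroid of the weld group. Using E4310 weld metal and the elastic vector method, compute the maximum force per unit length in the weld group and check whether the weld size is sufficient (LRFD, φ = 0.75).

E43XX → F_EXX = 430 MPa.
Total weld length L_w = 340 mm. Treat welds as unit-width lines.
Polar moment about centroid: J = 2[d³/12 + d(b/2)²] = 2[170³/12 + 170×95²] = 3887000 mm³.
Direct shear f_v = P/L_w = 111×10³ / 340 = 326.5 N/mm (vertical).
Torsion M = P·e = 111×10³ × 125 = 13875000 N·mm.
Critical point at (x, y) = (95, 85) from centroid. f_tx = M·y/J = 303.4 N/mm; f_ty = M·x/J = 339.1 N/mm.
Resultant f_max = √[f_tx² + (f_v + f_ty)²] = √[303.4² + (326.5 + 339.1)²] = 731.4 N/mm.
Capacity per unit length: φr_n = 0.75 × 0.6 × 430 × (0.707 × 6) = 820.8 N/mm.
731.4 ≤ 820.8 → adequate.

f_max ≈ 731 N/mm; adequate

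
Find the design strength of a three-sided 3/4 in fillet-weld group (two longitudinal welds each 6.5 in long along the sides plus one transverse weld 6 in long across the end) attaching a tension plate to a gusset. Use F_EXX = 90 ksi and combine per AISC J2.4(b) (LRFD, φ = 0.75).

φR_n ≈ 431 kip

t_e = 0.707 × 0.75 = 0.5302 in.
R_nwl = 0.6 × 90 × 0.5302 × 13 = 372.2 kip (longitudinal, 2 welds).
R_nwt = 0.6 × 90 × 0.5302 × 6 = 171.8 kip (transverse, base value).
(i) R_nwl + R_nwt = 544 kip; (ii) 0.85 R_nwl + 1.5 R_nwt = 574.1 kip.
R_n = max = 574.1 kip [governs: (ii)]; φR_n = 430.6 kip.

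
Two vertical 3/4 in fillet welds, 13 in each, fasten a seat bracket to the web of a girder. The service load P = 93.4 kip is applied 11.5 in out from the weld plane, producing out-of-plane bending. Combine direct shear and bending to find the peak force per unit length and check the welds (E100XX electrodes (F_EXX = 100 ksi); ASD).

f_max ≈ 19.4 kip/in; NOT adequate

L_w = 2 × 13 = 26 in; section modulus (unit throat) S = 2 × L²/6 = 56.33 in².
Direct shear f_v = P/L_w = 93.4/26 = 3.592 kip/in.
Moment M = P × e = 93.4 × 11.5 = 1074.1 kip·in; bending f_b = M/S = 19.07 kip/in.
f_max = √(f_v² + f_b²) = √(3.592² + 19.07²) = 19.4 kip/in.
r_n/Ω = (1/2.0) × 0.6 × 100 × (0.707 × 0.75) = 15.91 kip/in → NOT adequate.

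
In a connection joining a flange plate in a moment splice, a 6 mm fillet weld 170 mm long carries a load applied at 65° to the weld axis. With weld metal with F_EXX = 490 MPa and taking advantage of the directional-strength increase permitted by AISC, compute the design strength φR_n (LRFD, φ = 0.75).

φR_n ≈ 228 kN

t_e = 0.707 × 6 = 4.242 mm; A_we = 4.242 × 170 = 721.1 mm².
Directional factor: 1.0 + 0.5 sin^1.5(65°) = 1.431.
F_nw = 0.6 × 490 × 1.431 = 420.8 MPa.
φR_n = 0.75 × 420.8 × 721.1 × 10⁻³ = 227.6 kN.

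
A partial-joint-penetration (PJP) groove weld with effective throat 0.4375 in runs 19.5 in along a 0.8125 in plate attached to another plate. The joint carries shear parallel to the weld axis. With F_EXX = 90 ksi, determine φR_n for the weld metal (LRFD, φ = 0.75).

φR_n ≈ 346 kips

Effective throat (given) t_e = 0.4375 in.
A_we = 0.4375 × 19.5 = 8.531 in².
F_nw = 0.6 F_EXX = 54 ksi.
φR_n = 0.75 × 54 × 8.531 = 345.5 kips.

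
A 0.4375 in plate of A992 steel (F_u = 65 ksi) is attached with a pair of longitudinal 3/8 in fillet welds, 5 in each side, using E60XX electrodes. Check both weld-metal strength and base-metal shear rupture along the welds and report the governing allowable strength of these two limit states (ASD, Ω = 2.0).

E60XX → F_EXX = 60 ksi.
t_e = 0.707 × 0.375 = 0.2651 in; L = 10 in.
Weld metal: R_n/Ω = (1/2.0) × 0.6 × 60 × 0.2651 × 10 = 47.72 kips.
Base metal (shear rupture): R_n/Ω = (1/2.0) × 0.6 × 65 × 0.4375 × 10 = 85.31 kips.
Governing: weld metal.

R_n/Ω ≈ 47.7 kips (weld metal governs)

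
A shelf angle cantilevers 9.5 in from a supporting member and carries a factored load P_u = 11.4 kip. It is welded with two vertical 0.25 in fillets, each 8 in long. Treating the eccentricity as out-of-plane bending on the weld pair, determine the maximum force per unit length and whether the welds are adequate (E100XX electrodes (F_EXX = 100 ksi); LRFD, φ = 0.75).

f_max ≈ 5.13 kip/in; adequate

L_w = 2 × 8 = 16 in; section modulus (unit throat) S = 2 × L²/6 = 21.33 in².
Direct shear f_v = P/L_w = 11.4/16 = 0.7125 kip/in.
Moment M = P × e = 11.4 × 9.5 = 108.3 kip·in; bending f_b = M/S = 5.077 kip/in.
f_max = √(f_v² + f_b²) = √(0.7125² + 5.077²) = 5.126 kip/in.
φr_n = 0.75 × 0.6 × 100 × (0.707 × 0.25) = 7.954 kip/in → adequate.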